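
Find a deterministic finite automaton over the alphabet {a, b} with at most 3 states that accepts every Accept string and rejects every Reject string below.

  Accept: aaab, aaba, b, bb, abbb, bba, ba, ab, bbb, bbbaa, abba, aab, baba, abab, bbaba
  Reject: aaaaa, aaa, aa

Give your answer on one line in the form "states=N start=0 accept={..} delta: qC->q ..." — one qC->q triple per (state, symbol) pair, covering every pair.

State merging on the prefix tree: take the shortest (then alphabetical) example prefix whose next move is undefined and point that move at state 0, else 1, else 2, ...; a target is out if some Accept/Reject pair would then sit in one state with the same input left (inseparable). If every existing state is out, open a new one.
a: 0a undefined. 0a->0: ok.
b: 0b undefined. 0b->0: no, aaab/aaaaa meet in 0. Open state 1: 0b->1.
ba: 1a undefined. 1a->0: no, aaba/aaaaa meet in 0. 1a->1: ok.
bb: 1b undefined. 1b->0: no, bb/aaaaa meet in 0. 1b->1: ok.
All examples now run through 2 states with every (state, symbol) defined. Accept strings end in {1}, Reject strings end in {0}; accept={1}.

states=2 start=0 accept={1} delta: 0a->0 0b->1 1a->1 1b->1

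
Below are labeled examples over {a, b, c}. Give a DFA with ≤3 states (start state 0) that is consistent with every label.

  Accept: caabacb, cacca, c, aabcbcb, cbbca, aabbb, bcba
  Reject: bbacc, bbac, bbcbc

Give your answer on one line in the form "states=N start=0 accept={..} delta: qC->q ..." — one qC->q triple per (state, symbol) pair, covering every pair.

states=3 start=0 accept={0,1} delta: 0a->0 0b->1 0c->0 1a->1 1b->1 1c->2 2a->0 2b->1 2c->2

Grow the machine one transition at a time. Run the examples from 0; the earliest place one falls off (shortest prefix, ties alphabetical) gets sent to the lowest-numbered state that keeps every Accept/Reject pair distinguishable — a pair clashes when both reach the same state with identical unread suffix — and to a fresh state only if none does.
a: 0a undefined. 0a->0: ok.
b: 0b undefined. 0b->0: no, c/bbac meet in 0 with "c" left. Open state 1: 0b->1.
c: 0c undefined. 0c->0: ok.
bb: 1b undefined. 1b->0: no, cacca/bbacc meet in 0. 1b->1: ok.
bc: 1c undefined. 1c->0: no, cacca/bbcbc meet in 0. 1c->1: no, aabcbcb/bbcbc meet in 1. Open state 2: 1c->2.
bba: 1a undefined. 1a->0: no, cacca/bbacc meet in 0. 1a->1: ok.
bcb: 2b undefined. 2b->0: no, caabacb/bbcbc meet in 0. 2b->1: ok.
bbacc: 2c undefined. 2c->0: no, cacca/bbacc meet in 0. 2c->1: no, caabacb/bbacc meet in 1. 2c->2: ok.
cbbca: 2a undefined. 2a->0: ok.
All examples now run through 3 states with every (state, symbol) defined. Accept strings end in {0,1}, Reject strings end in {2}; accept={0,1}.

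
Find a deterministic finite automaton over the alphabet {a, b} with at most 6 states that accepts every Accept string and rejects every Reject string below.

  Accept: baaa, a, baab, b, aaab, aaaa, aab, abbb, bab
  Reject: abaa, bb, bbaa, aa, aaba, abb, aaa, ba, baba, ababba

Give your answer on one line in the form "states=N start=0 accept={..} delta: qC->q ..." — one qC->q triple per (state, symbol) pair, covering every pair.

Grow the machine one transition at a time. Run the examples from 0; the earliest place one falls off (shortest prefix, ties alphabetical) gets sent to the lowest-numbered state that keeps every Accept/Reject pair distinguishable — a pair clashes when both reach the same state with identical unread suffix — and to a fresh state only if none does.
a: 0a undefined. 0a->0: no, a/aa meet in 0. Open state 1: 0a->1.
b: 0b undefined. 0b->0: no, baaa/aaa meet in 1 with "aa" left. 0b->1: ok.
aa: 1a undefined. 1a->0: no, baaa/aa meet in 0. 1a->1: no, baaa/aa meet in 1. Open state 2: 1a->2.
ab: 1b undefined. 1b->0: no, a/abb meet in 1. 1b->1: no, a/bb meet in 1. 1b->2: no, baaa/abaa meet in 2 with "aa" left. Open state 3: 1b->3.
aaa: 2a undefined. 2a->0: ok.
aab: 2b undefined. 2b->0: no, baaa/aaba meet in 1. 2b->1: ok.
aba: 3a undefined. 3a->0: no, baaa/abaa meet in 1. 3a->1: ok.
abb: 3b undefined. 3b->0: no, baaa/ababba meet in 1. 3b->1: no, baaa/abb meet in 1. 3b->2: ok.
All examples now run through 4 states with every (state, symbol) defined. Accept strings end in {1}, Reject strings end in {0,2,3}; accept={1}.

states=4 start=0 accept={1} delta: 0a->1 0b->1 1a->2 1b->3 2a->0 2b->1 3a->1 3b->2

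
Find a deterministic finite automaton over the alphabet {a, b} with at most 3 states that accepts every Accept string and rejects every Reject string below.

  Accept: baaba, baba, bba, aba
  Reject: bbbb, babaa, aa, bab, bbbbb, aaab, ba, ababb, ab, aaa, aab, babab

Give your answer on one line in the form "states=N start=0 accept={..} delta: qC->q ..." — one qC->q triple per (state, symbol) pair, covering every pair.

states=3 start=0 accept={0} delta: 0a->1 0b->1 1a->1 1b->2 2a->0 2b->0

Fold the examples into a partial DFA from state 0: repeatedly fix the first undefined (state, symbol) met by the shortest-then-alphabetical prefix, trying targets in increasing order and rejecting any under which an Accept and a Reject string meet in one state with the same remainder; add a state when all current targets are rejected. Accepting states are where Accept strings end.
a: 0a undefined. 0a->0: no, aba/ba meet in 0 with "ba" left. Open state 1: 0a->1.
b: 0b undefined. 0b->0: no, bba/ba meet in 1. 0b->1: ok.
aa: 1a undefined. 1a->0: no, baba/aa meet in 0. 1a->1: ok.
ab: 1b undefined. 1b->0: no, baaba/babaa meet in 1. 1b->1: no, baaba/bbbb meet in 1. Open state 2: 1b->2.
aba: 2a undefined. 2a->0: ok.
bbb: 2b undefined. 2b->0: ok.
All examples now run through 3 states with every (state, symbol) defined. Accept strings end in {0}, Reject strings end in {1,2}; accept={0}.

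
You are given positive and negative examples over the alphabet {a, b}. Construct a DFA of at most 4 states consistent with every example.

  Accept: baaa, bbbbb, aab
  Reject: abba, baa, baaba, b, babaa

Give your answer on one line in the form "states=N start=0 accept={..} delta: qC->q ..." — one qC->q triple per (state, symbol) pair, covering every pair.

Grow the machine one transition at a time. Run the examples from 0; the earliest place one falls off (shortest prefix, ties alphabetical) gets sent to the lowest-numbered state that keeps every Accept/Reject pair distinguishable — a pair clashes when both reach the same state with identical unread suffix — and to a fresh state only if none does.
a: 0a undefined. 0a->0: no, aab/b meet in 0 with "b" left. Open state 1: 0a->1.
b: 0b undefined. 0b->0: no, bbbbb/b meet in 0. 0b->1: ok.
aa: 1a undefined. 1a->0: no, aab/baa meet in 1. 1a->1: no, baaa/baa meet in 1. Open state 2: 1a->2.
ab: 1b undefined. 1b->0: no, bbbbb/b meet in 1. 1b->1: no, bbbbb/b meet in 1. 1b->2: ok.
aab: 2b undefined. 2b->0: no, bbbbb/babaa meet in 2. 2b->1: no, bbbbb/b meet in 1. 2b->2: no, baaa/babaa meet in 2 with "aa" left. Open state 3: 2b->3.
baa: 2a undefined. 2a->0: no, baaa/b meet in 1. 2a->1: ok.
abba: 3a undefined. 3a->0: ok.
bbbb: 3b undefined. 3b->0: no, bbbbb/baa meet in 1. 3b->1: ok.
All examples now run through 4 states with every (state, symbol) defined. Accept strings end in {2,3}, Reject strings end in {0,1}; accept={2,3}.

states=4 start=0 accept={2,3} delta: 0a->1 0b->1 1a->2 1b->2 2a->1 2b->3 3a->0 3b->1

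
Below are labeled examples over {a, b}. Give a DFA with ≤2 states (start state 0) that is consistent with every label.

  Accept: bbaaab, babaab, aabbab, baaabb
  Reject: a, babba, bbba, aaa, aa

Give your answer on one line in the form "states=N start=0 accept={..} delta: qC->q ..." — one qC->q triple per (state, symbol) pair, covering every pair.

Grow the machine one transition at a time. Run the examples from 0; the earliest place one falls off (shortest prefix, ties alphabetical) gets sent to the lowest-numbered state that keeps every Accept/Reject pair distinguishable — a pair clashes when both reach the same state with identical unread suffix — and to a fresh state only if none does.
a: 0a undefined. 0a->0: ok.
b: 0b undefined. 0b->0: no, bbaaab/a meet in 0. Open state 1: 0b->1.
ba: 1a undefined. 1a->0: ok.
bb: 1b undefined. 1b->0: no, baaabb/a meet in 0. 1b->1: ok.
All examples now run through 2 states with every (state, symbol) defined. Accept strings end in {1}, Reject strings end in {0}; accept={1}.

states=2 start=0 accept={1} delta: 0a->0 0b->1 1a->0 1b->1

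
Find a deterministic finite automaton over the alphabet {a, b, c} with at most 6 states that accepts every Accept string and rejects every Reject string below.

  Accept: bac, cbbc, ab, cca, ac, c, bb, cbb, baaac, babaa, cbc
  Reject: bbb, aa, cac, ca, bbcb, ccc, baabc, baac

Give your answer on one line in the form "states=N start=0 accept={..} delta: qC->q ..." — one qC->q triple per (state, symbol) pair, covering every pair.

states=6 start=0 accept={1,2,5} delta: 0a->0 0b->1 0c->2 1a->2 1b->2 1c->1 2a->3 2b->4 2c->5 3a->0 3b->3 3c->0 4a->1 4b->1 4c->1 5a->1 5b->0 5c->0

Fold the examples into a partial DFA from state 0: repeatedly fix the first undefined (state, symbol) met by the shortest-then-alphabetical prefix, trying targets in increasing order and rejecting any under which an Accept and a Reject string meet in one state with the same remainder; add a state when all current targets are rejected. Accepting states are where Accept strings end.
a: 0a undefined. 0a->0: ok.
b: 0b undefined. 0b->0: no, bac/baabc meet in 0 with "c" left. Open state 1: 0b->1.
c: 0c undefined. 0c->0: no, cca/aa meet in 0. 0c->1: no, bac/cac meet in 1 with "ac" left. Open state 2: 0c->2.
ba: 1a undefined. 1a->0: no, bac/baac meet in 2. 1a->1: no, bac/baac meet in 1 with "c" left. 1a->2: ok.
bb: 1b undefined. 1b->0: no, ab/bbb meet in 1. 1b->1: no, ab/bbb meet in 1. 1b->2: ok.
ca: 2a undefined. 2a->0: no, ac/cac meet in 2. 2a->1: no, bac/baabc meet in 2 with "c" left. 2a->2: no, bac/cac meet in 2 with "c" left. Open state 3: 2a->3.
cb: 2b undefined. 2b->0: no, babaa/bbb meet in 0. 2b->1: no, ab/bbb meet in 1. 2b->2: no, ac/bbb meet in 2. 2b->3: no, cbbc/baabc meet in 3 with "bc" left. Open state 4: 2b->4.
cc: 2c undefined. 2c->0: no, bac/aa meet in 0. 2c->1: no, cca/bbcb meet in 2. 2c->2: no, bac/ccc meet in 2. 2c->3: no, bac/ca meet in 3. 2c->4: no, bac/bbb meet in 4. Open state 5: 2c->5.
cac: 3c undefined. 3c->0: ok.
cbb: 4b undefined. 4b->0: no, cbb/aa meet in 0. 4b->1: ok.
cbc: 4c undefined. 4c->0: no, cbc/aa meet in 0. 4c->1: ok.
cca: 5a undefined. 5a->0: no, cca/aa meet in 0. 5a->1: ok.
ccc: 5c undefined. 5c->0: ok.
baaa: 3a undefined. 3a->0: ok.
baab: 3b undefined. 3b->0: no, ac/baabc meet in 2. 3b->1: no, cbbc/baabc meet in 1 with "c" left. 3b->2: no, bac/baabc meet in 5. 3b->3: ok.
baba: 4a undefined. 4a->0: no, babaa/aa meet in 0. 4a->1: ok.
bbcb: 5b undefined. 5b->0: ok.
cbbc: 1c undefined. 1c->0: no, cbbc/aa meet in 0. 1c->1: ok.
All examples now run through 6 states with every (state, symbol) defined. Accept strings end in {1,2,5}, Reject strings end in {0,3,4}; accept={1,2,5}.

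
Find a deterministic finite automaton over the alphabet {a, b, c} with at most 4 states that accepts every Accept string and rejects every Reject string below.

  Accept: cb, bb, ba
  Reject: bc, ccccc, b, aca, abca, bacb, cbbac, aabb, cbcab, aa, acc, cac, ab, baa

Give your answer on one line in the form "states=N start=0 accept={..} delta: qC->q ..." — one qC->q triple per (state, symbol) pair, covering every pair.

states=4 start=0 accept={0,3} delta: 0a->1 0b->2 0c->2 1a->1 1b->1 1c->0 2a->3 2b->0 2c->1 3a->1 3b->1 3c->1

State merging on the prefix tree: take the shortest (then alphabetical) example prefix whose next move is undefined and point that move at state 0, else 1, else 2, ...; a target is out if some Accept/Reject pair would then sit in one state with the same input left (inseparable). If every existing state is out, open a new one.
a: 0a undefined. 0a->0: no, bb/aabb meet in 0 with "bb" left. Open state 1: 0a->1.
b: 0b undefined. 0b->0: no, bb/b meet in 0. 0b->1: no, bb/ab meet in 1 with "b" left. Open state 2: 0b->2.
c: 0c undefined. 0c->0: no, cb/b meet in 2. 0c->1: no, cb/ab meet in 1 with "b" left. 0c->2: ok.
aa: 1a undefined. 1a->0: no, cb/aabb meet in 2 with "b" left. 1a->1: ok.
ab: 1b undefined. 1b->0: no, ba/abca meet in 2 with "a" left. 1b->1: ok.
ac: 1c undefined. 1c->0: ok.
ba: 2a undefined. 2a->0: no, cb/bacb meet in 2 with "b" left. 2a->1: no, ba/aca meet in 1. 2a->2: no, ba/b meet in 2. Open state 3: 2a->3.
bb: 2b undefined. 2b->0: ok.
bc: 2c undefined. 2c->0: no, cb/bc meet in 0. 2c->1: ok.
baa: 3a undefined. 3a->0: no, cb/baa meet in 0. 3a->1: ok.
bac: 3c undefined. 3c->0: no, cb/cbbac meet in 0. 3c->1: ok.
cbcab: 3b undefined. 3b->0: no, cb/cbcab meet in 0. 3b->1: ok.
All examples now run through 4 states with every (state, symbol) defined. Accept strings end in {0,3}, Reject strings end in {1,2}; accept={0,3}.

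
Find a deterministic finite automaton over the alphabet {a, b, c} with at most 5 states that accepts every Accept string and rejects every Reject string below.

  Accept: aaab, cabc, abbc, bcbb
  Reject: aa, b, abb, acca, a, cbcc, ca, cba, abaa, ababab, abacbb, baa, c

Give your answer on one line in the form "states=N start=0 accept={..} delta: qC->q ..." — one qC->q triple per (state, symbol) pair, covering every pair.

states=4 start=0 accept={3} delta: 0a->1 0b->0 0c->2 1a->0 1b->3 1c->0 2a->1 2b->1 2c->3 3a->2 3b->2 3c->3

State merging on the prefix tree: take the shortest (then alphabetical) example prefix whose next move is undefined and point that move at state 0, else 1, else 2, ...; a target is out if some Accept/Reject pair would then sit in one state with the same input left (inseparable). If every existing state is out, open a new one.
a: 0a undefined. 0a->0: no, aaab/b meet in 0 with "b" left. Open state 1: 0a->1.
b: 0b undefined. 0b->0: ok.
c: 0c undefined. 0c->0: no, bcbb/b meet in 0. 0c->1: no, bcbb/abb meet in 1 with "bb" left. Open state 2: 0c->2.
aa: 1a undefined. 1a->0: ok.
ab: 1b undefined. 1b->0: no, aaab/aa meet in 0. 1b->1: no, aaab/abb meet in 1. 1b->2: no, aaab/c meet in 2. Open state 3: 1b->3.
ac: 1c undefined. 1c->0: ok.
ca: 2a undefined. 2a->0: no, cabc/c meet in 2. 2a->1: ok.
cb: 2b undefined. 2b->0: no, bcbb/aa meet in 0. 2b->1: ok.
aba: 3a undefined. 3a->0: no, aaab/ababab meet in 3. 3a->1: no, aaab/ababab meet in 3. 3a->2: ok.
abb: 3b undefined. 3b->0: no, abbc/cbcc meet in 2. 3b->1: no, abbc/aa meet in 0. 3b->2: ok.
abac: 2c undefined. 2c->0: no, abbc/aa meet in 0. 2c->1: no, abbc/acca meet in 1. 2c->2: no, aaab/abacbb meet in 3. 2c->3: ok.
cabc: 3c undefined. 3c->0: no, cabc/aa meet in 0. 3c->1: no, cabc/acca meet in 1. 3c->2: no, cabc/abb meet in 2. 3c->3: ok.
All examples now run through 4 states with every (state, symbol) defined. Accept strings end in {3}, Reject strings end in {0,1,2}; accept={3}.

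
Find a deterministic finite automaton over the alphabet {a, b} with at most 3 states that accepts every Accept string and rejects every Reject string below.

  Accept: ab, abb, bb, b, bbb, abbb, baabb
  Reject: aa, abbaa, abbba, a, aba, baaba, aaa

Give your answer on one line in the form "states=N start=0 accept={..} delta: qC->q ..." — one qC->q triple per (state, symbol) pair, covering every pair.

State merging on the prefix tree: take the shortest (then alphabetical) example prefix whose next move is undefined and point that move at state 0, else 1, else 2, ...; a target is out if some Accept/Reject pair would then sit in one state with the same input left (inseparable). If every existing state is out, open a new one.
a: 0a undefined. 0a->0: ok.
b: 0b undefined. 0b->0: no, ab/aa meet in 0. Open state 1: 0b->1.
ba: 1a undefined. 1a->0: ok.
bb: 1b undefined. 1b->0: no, abb/aa meet in 0. 1b->1: ok.
All examples now run through 2 states with every (state, symbol) defined. Accept strings end in {1}, Reject strings end in {0}; accept={1}.

states=2 start=0 accept={1} delta: 0a->0 0b->1 1a->0 1b->1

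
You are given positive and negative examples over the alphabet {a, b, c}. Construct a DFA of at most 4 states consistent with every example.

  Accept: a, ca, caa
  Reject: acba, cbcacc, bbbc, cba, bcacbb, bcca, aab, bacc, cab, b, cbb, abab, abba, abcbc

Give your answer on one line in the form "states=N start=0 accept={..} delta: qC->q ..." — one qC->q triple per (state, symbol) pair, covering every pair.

states=2 start=0 accept={0} delta: 0a->0 0b->1 0c->0 1a->1 1b->1 1c->1

Grow the machine one transition at a time. Run the examples from 0; the earliest place one falls off (shortest prefix, ties alphabetical) gets sent to the lowest-numbered state that keeps every Accept/Reject pair distinguishable — a pair clashes when both reach the same state with identical unread suffix — and to a fresh state only if none does.
a: 0a undefined. 0a->0: ok.
b: 0b undefined. 0b->0: no, a/aab meet in 0. Open state 1: 0b->1.
c: 0c undefined. 0c->0: ok.
ba: 1a undefined. 1a->0: no, a/acba meet in 0. 1a->1: ok.
bb: 1b undefined. 1b->0: no, a/cbb meet in 0. 1b->1: ok.
bc: 1c undefined. 1c->0: no, a/cbcacc meet in 0. 1c->1: ok.
All examples now run through 2 states with every (state, symbol) defined. Accept strings end in {0}, Reject strings end in {1}; accept={0}.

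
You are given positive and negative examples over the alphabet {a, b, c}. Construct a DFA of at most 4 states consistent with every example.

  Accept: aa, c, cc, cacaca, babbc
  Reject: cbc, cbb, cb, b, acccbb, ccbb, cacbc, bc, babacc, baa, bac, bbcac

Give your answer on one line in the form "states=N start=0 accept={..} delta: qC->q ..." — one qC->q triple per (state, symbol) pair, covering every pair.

State merging on the prefix tree: take the shortest (then alphabetical) example prefix whose next move is undefined and point that move at state 0, else 1, else 2, ...; a target is out if some Accept/Reject pair would then sit in one state with the same input left (inseparable). If every existing state is out, open a new one.
a: 0a undefined. 0a->0: ok.
b: 0b undefined. 0b->0: no, aa/b meet in 0. Open state 1: 0b->1.
c: 0c undefined. 0c->0: ok.
ba: 1a undefined. 1a->0: no, aa/babacc meet in 0. 1a->1: ok.
bb: 1b undefined. 1b->0: no, aa/cbb meet in 0. 1b->1: no, babbc/cbc meet in 1 with "c" left. Open state 2: 1b->2.
bc: 1c undefined. 1c->0: no, aa/cbc meet in 0. 1c->1: ok.
bbc: 2c undefined. 2c->0: no, aa/bbcac meet in 0. 2c->1: ok.
baba: 2a undefined. 2a->0: no, aa/babacc meet in 0. 2a->1: ok.
babb: 2b undefined. 2b->0: ok.
All examples now run through 3 states with every (state, symbol) defined. Accept strings end in {0}, Reject strings end in {1,2}; accept={0}.

states=3 start=0 accept={0} delta: 0a->0 0b->1 0c->0 1a->1 1b->2 1c->1 2a->1 2b->0 2c->1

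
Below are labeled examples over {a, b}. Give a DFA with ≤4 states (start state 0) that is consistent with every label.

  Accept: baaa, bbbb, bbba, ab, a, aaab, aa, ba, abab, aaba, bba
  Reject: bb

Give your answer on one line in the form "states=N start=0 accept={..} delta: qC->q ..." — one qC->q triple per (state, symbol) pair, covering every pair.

State merging on the prefix tree: take the shortest (then alphabetical) example prefix whose next move is undefined and point that move at state 0, else 1, else 2, ...; a target is out if some Accept/Reject pair would then sit in one state with the same input left (inseparable). If every existing state is out, open a new one.
a: 0a undefined. 0a->0: ok.
b: 0b undefined. 0b->0: no, baaa/bb meet in 0. Open state 1: 0b->1.
ba: 1a undefined. 1a->0: ok.
bb: 1b undefined. 1b->0: no, baaa/bb meet in 0. 1b->1: no, bbbb/bb meet in 1. Open state 2: 1b->2.
bba: 2a undefined. 2a->0: ok.
bbb: 2b undefined. 2b->0: ok.
All examples now run through 3 states with every (state, symbol) defined. Accept strings end in {0,1}, Reject strings end in {2}; accept={0,1}.

states=3 start=0 accept={0,1} delta: 0a->0 0b->1 1a->0 1b->2 2a->0 2b->0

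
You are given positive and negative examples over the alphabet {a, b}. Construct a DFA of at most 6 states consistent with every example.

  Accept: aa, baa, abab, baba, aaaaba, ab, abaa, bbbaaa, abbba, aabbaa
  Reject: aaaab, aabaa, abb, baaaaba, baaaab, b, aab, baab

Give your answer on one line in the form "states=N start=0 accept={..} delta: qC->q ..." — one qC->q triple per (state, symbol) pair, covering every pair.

Grow the machine one transition at a time. Run the examples from 0; the earliest place one falls off (shortest prefix, ties alphabetical) gets sent to the lowest-numbered state that keeps every Accept/Reject pair distinguishable — a pair clashes when both reach the same state with identical unread suffix — and to a fresh state only if none does.
a: 0a undefined. 0a->0: no, baa/aabaa meet in 0 with "baa" left. Open state 1: 0a->1.
b: 0b undefined. 0b->0: no, aaaaba/baaaaba meet in 1 with "aaaba" left. 0b->1: ok.
aa: 1a undefined. 1a->0: no, baa/aaaab meet in 1. 1a->1: no, aa/b meet in 1. Open state 2: 1a->2.
ab: 1b undefined. 1b->0: no, abbba/abb meet in 1. 1b->1: no, abab/aab meet in 2 with "b" left. 1b->2: no, abab/baab meet in 2 with "ab" left. Open state 3: 1b->3.
aaa: 2a undefined. 2a->0: no, baba/baaaaba meet in 2 with "ba" left. 2a->1: no, baa/b meet in 1. 2a->2: no, baba/baaaaba meet in 2 with "ba" left. 2a->3: no, abab/aaaab meet in 3 with "ab" left. Open state 4: 2a->4.
aab: 2b undefined. 2b->0: no, aa/aabaa meet in 2. 2b->1: no, baa/aabaa meet in 4. 2b->2: no, aa/aab meet in 2. 2b->3: no, ab/aab meet in 3. 2b->4: no, baa/aab meet in 4. Open state 5: 2b->5.
aba: 3a undefined. 3a->0: no, abab/b meet in 1. 3a->1: ok.
abb: 3b undefined. 3b->0: ok.
aaaa: 4a undefined. 4a->0: no, abab/baaaab meet in 3. 4a->1: no, abab/aaaab meet in 3. 4a->2: ok.
aaba: 5a undefined. 5a->0: no, baba/abb meet in 0. 5a->1: no, aa/aabaa meet in 2. 5a->2: no, baa/aabaa meet in 4. 5a->3: ok.
aabb: 5b undefined. 5b->0: ok.
baab: 4b undefined. 4b->0: ok.
All examples now run through 6 states with every (state, symbol) defined. Accept strings end in {2,3,4}, Reject strings end in {0,1,5}; accept={2,3,4}.

states=6 start=0 accept={2,3,4} delta: 0a->1 0b->1 1a->2 1b->3 2a->4 2b->5 3a->1 3b->0 4a->2 4b->0 5a->3 5b->0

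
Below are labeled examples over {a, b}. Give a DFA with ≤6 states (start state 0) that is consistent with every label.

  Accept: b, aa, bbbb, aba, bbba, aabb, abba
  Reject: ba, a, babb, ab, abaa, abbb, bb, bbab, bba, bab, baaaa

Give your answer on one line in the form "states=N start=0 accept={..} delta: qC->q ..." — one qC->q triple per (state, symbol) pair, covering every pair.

states=6 start=0 accept={0,2,5} delta: 0a->1 0b->2 1a->2 1b->1 2a->3 2b->4 3a->1 3b->1 4a->1 4b->5 5a->0 5b->0

Fold the examples into a partial DFA from state 0: repeatedly fix the first undefined (state, symbol) met by the shortest-then-alphabetical prefix, trying targets in increasing order and rejecting any under which an Accept and a Reject string meet in one state with the same remainder; add a state when all current targets are rejected. Accepting states are where Accept strings end.
a: 0a undefined. 0a->0: no, b/ab meet in 0 with "b" left. Open state 1: 0a->1.
b: 0b undefined. 0b->0: no, b/bb meet in 0. 0b->1: no, b/a meet in 1. Open state 2: 0b->2.
aa: 1a undefined. 1a->0: no, aabb/bb meet in 2 with "b" left. 1a->1: no, aa/a meet in 1. 1a->2: ok.
ab: 1b undefined. 1b->0: no, b/abaa meet in 2. 1b->1: ok.
ba: 2a undefined. 2a->0: no, b/bab meet in 2. 2a->1: no, b/baaaa meet in 2. 2a->2: no, b/ba meet in 2. Open state 3: 2a->3.
bb: 2b undefined. 2b->0: no, bbbb/bb meet in 0. 2b->1: no, b/bba meet in 2. 2b->2: no, b/bb meet in 2. 2b->3: no, bbbb/babb meet in 3 with "bb" left. Open state 4: 2b->4.
baa: 3a undefined. 3a->0: no, b/baaaa meet in 2. 3a->1: ok.
bab: 3b undefined. 3b->0: no, b/babb meet in 2. 3b->1: ok.
bba: 4a undefined. 4a->0: no, b/bbab meet in 2. 4a->1: ok.
bbb: 4b undefined. 4b->0: no, bbba/a meet in 1. 4b->1: no, bbbb/a meet in 1. 4b->2: no, bbbb/bb meet in 4. 4b->3: no, bbbb/a meet in 1. 4b->4: no, bbbb/bb meet in 4. Open state 5: 4b->5.
bbba: 5a undefined. 5a->0: ok.
bbbb: 5b undefined. 5b->0: ok.
All examples now run through 6 states with every (state, symbol) defined. Accept strings end in {0,2,5}, Reject strings end in {1,3,4}; accept={0,2,5}.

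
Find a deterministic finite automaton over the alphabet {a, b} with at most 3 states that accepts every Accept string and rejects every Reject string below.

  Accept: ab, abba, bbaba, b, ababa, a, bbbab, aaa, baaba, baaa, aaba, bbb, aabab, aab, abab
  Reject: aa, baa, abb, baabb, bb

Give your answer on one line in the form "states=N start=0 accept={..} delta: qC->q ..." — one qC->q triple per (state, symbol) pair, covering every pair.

State merging on the prefix tree: take the shortest (then alphabetical) example prefix whose next move is undefined and point that move at state 0, else 1, else 2, ...; a target is out if some Accept/Reject pair would then sit in one state with the same input left (inseparable). If every existing state is out, open a new one.
a: 0a undefined. 0a->0: no, a/aa meet in 0. Open state 1: 0a->1.
b: 0b undefined. 0b->0: no, b/bb meet in 0. 0b->1: no, ab/bb meet in 1 with "b" left. Open state 2: 0b->2.
aa: 1a undefined. 1a->0: ok.
ab: 1b undefined. 1b->0: no, ab/aa meet in 0. 1b->1: no, ab/abb meet in 1. 1b->2: ok.
ba: 2a undefined. 2a->0: no, ababa/aa meet in 0. 2a->1: ok.
bb: 2b undefined. 2b->0: ok.
All examples now run through 3 states with every (state, symbol) defined. Accept strings end in {1,2}, Reject strings end in {0}; accept={1,2}.

states=3 start=0 accept={1,2} delta: 0a->1 0b->2 1a->0 1b->2 2a->1 2b->0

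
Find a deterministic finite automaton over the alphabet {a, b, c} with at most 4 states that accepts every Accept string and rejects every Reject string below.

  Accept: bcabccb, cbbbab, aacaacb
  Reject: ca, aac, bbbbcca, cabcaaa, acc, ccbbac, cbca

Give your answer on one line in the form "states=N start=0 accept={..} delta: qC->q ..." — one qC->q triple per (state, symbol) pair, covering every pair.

State merging on the prefix tree: take the shortest (then alphabetical) example prefix whose next move is undefined and point that move at state 0, else 1, else 2, ...; a target is out if some Accept/Reject pair would then sit in one state with the same input left (inseparable). If every existing state is out, open a new one.
a: 0a undefined. 0a->0: ok.
b: 0b undefined. 0b->0: ok.
c: 0c undefined. 0c->0: no, bcabccb/ca meet in 0. Open state 1: 0c->1.
ca: 1a undefined. 1a->0: ok.
cb: 1b undefined. 1b->0: no, cbbbab/ca meet in 0. 1b->1: no, cbbbab/ca meet in 0. Open state 2: 1b->2.
cc: 1c undefined. 1c->0: no, bcabccb/ca meet in 0. 1c->1: ok.
cbb: 2b undefined. 2b->0: no, cbbbab/ca meet in 0. 2b->1: ok.
cbc: 2c undefined. 2c->0: ok.
cbbba: 2a undefined. 2a->0: no, cbbbab/ca meet in 0. 2a->1: ok.
All examples now run through 3 states with every (state, symbol) defined. Accept strings end in {2}, Reject strings end in {0,1}; accept={2}.

states=3 start=0 accept={2} delta: 0a->0 0b->0 0c->1 1a->0 1b->2 1c->1 2a->1 2b->1 2c->0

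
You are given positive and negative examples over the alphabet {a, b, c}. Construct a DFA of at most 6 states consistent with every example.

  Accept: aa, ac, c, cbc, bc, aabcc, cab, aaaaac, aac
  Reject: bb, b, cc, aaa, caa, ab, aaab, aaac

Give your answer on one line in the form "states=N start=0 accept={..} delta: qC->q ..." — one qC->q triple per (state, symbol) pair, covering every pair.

Fold the examples into a partial DFA from state 0: repeatedly fix the first undefined (state, symbol) met by the shortest-then-alphabetical prefix, trying targets in increasing order and rejecting any under which an Accept and a Reject string meet in one state with the same remainder; add a state when all current targets are rejected. Accepting states are where Accept strings end.
a: 0a undefined. 0a->0: no, aa/aaa meet in 0. Open state 1: 0a->1.
b: 0b undefined. 0b->0: ok.
c: 0c undefined. 0c->0: no, aa/caa meet in 1 with "a" left. 0c->1: no, ac/cc meet in 1 with "c" left. Open state 2: 0c->2.
aa: 1a undefined. 1a->0: no, aa/bb meet in 0. 1a->1: no, aa/aaa meet in 1. 1a->2: no, cab/aaab meet in 2 with "ab" left. Open state 3: 1a->3.
ab: 1b undefined. 1b->0: ok.
ac: 1c undefined. 1c->0: no, ac/bb meet in 0. 1c->1: ok.
ca: 2a undefined. 2a->0: no, ac/caa meet in 1. 2a->1: no, aa/caa meet in 3. 2a->2: no, c/caa meet in 2. 2a->3: ok.
cb: 2b undefined. 2b->0: ok.
cc: 2c undefined. 2c->0: ok.
aaa: 3a undefined. 3a->0: no, c/aaac meet in 2. 3a->1: no, ac/aaa meet in 1. 3a->2: no, c/aaa meet in 2. 3a->3: no, aa/aaa meet in 3. Open state 4: 3a->4.
aab: 3b undefined. 3b->0: no, aabcc/bb meet in 0. 3b->1: ok.
aac: 3c undefined. 3c->0: no, aac/bb meet in 0. 3c->1: ok.
aaaa: 4a undefined. 4a->0: ok.
aaab: 4b undefined. 4b->0: ok.
aaac: 4c undefined. 4c->0: ok.
All examples now run through 5 states with every (state, symbol) defined. Accept strings end in {1,2,3}, Reject strings end in {0,4}; accept={1,2,3}.

states=5 start=0 accept={1,2,3} delta: 0a->1 0b->0 0c->2 1a->3 1b->0 1c->1 2a->3 2b->0 2c->0 3a->4 3b->1 3c->1 4a->0 4b->0 4c->0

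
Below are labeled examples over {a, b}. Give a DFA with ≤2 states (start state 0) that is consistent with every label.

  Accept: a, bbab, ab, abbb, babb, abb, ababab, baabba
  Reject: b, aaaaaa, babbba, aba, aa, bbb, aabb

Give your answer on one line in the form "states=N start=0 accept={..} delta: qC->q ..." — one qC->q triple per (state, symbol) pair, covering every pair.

states=2 start=0 accept={1} delta: 0a->1 0b->0 1a->0 1b->1

Fold the examples into a partial DFA from state 0: repeatedly fix the first undefined (state, symbol) met by the shortest-then-alphabetical prefix, trying targets in increasing order and rejecting any under which an Accept and a Reject string meet in one state with the same remainder; add a state when all current targets are rejected. Accepting states are where Accept strings end.
a: 0a undefined. 0a->0: no, a/aaaaaa meet in 0. Open state 1: 0a->1.
b: 0b undefined. 0b->0: ok.
aa: 1a undefined. 1a->0: ok.
ab: 1b undefined. 1b->0: no, a/babbba meet in 1. 1b->1: ok.
All examples now run through 2 states with every (state, symbol) defined. Accept strings end in {1}, Reject strings end in {0}; accept={1}.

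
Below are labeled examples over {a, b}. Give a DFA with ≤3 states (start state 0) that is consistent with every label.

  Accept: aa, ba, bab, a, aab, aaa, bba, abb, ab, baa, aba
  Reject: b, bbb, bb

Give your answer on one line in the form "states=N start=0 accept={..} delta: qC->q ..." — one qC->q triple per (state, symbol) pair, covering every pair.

State merging on the prefix tree: take the shortest (then alphabetical) example prefix whose next move is undefined and point that move at state 0, else 1, else 2, ...; a target is out if some Accept/Reject pair would then sit in one state with the same input left (inseparable). If every existing state is out, open a new one.
a: 0a undefined. 0a->0: no, aab/b meet in 0 with "b" left. Open state 1: 0a->1.
b: 0b undefined. 0b->0: ok.
aa: 1a undefined. 1a->0: no, aa/b meet in 0. 1a->1: ok.
ab: 1b undefined. 1b->0: no, bab/b meet in 0. 1b->1: ok.
All examples now run through 2 states with every (state, symbol) defined. Accept strings end in {1}, Reject strings end in {0}; accept={1}.

states=2 start=0 accept={1} delta: 0a->1 0b->0 1a->1 1b->1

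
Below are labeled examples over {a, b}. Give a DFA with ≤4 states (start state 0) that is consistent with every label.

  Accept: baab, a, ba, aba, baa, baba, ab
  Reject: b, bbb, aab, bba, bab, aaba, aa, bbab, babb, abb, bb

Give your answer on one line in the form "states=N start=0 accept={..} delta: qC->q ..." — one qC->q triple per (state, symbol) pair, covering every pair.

Fold the examples into a partial DFA from state 0: repeatedly fix the first undefined (state, symbol) met by the shortest-then-alphabetical prefix, trying targets in increasing order and rejecting any under which an Accept and a Reject string meet in one state with the same remainder; add a state when all current targets are rejected. Accepting states are where Accept strings end.
a: 0a undefined. 0a->0: no, a/aa meet in 0. Open state 1: 0a->1.
b: 0b undefined. 0b->0: no, baab/aab meet in 1 with "ab" left. 0b->1: no, a/b meet in 1. Open state 2: 0b->2.
aa: 1a undefined. 1a->0: no, ba/aaba meet in 2 with "a" left. 1a->1: no, a/aa meet in 1. 1a->2: ok.
ab: 1b undefined. 1b->0: ok.
ba: 2a undefined. 2a->0: ok.
bb: 2b undefined. 2b->0: no, baab/aab meet in 0. 2b->1: no, baab/bbb meet in 0. 2b->2: no, baab/bba meet in 0. Open state 3: 2b->3.
bba: 3a undefined. 3a->0: no, baab/bba meet in 0. 3a->1: no, baab/bbab meet in 0. 3a->2: ok.
bbb: 3b undefined. 3b->0: no, baab/bbb meet in 0. 3b->1: no, a/bbb meet in 1. 3b->2: ok.
All examples now run through 4 states with every (state, symbol) defined. Accept strings end in {0,1}, Reject strings end in {2,3}; accept={0,1}.

states=4 start=0 accept={0,1} delta: 0a->1 0b->2 1a->2 1b->0 2a->0 2b->3 3a->2 3b->2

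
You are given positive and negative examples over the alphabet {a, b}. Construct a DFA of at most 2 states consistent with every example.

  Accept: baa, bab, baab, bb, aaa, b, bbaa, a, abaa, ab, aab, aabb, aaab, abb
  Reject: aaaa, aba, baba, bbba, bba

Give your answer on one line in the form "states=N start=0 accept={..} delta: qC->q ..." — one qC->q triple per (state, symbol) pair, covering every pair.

Grow the machine one transition at a time. Run the examples from 0; the earliest place one falls off (shortest prefix, ties alphabetical) gets sent to the lowest-numbered state that keeps every Accept/Reject pair distinguishable — a pair clashes when both reach the same state with identical unread suffix — and to a fresh state only if none does.
a: 0a undefined. 0a->0: no, aaa/aaaa meet in 0. Open state 1: 0a->1.
b: 0b undefined. 0b->0: no, a/bbba meet in 1. 0b->1: ok.
aa: 1a undefined. 1a->0: ok.
ab: 1b undefined. 1b->0: no, baa/aba meet in 1. 1b->1: ok.
All examples now run through 2 states with every (state, symbol) defined. Accept strings end in {1}, Reject strings end in {0}; accept={1}.

states=2 start=0 accept={1} delta: 0a->1 0b->1 1a->0 1b->1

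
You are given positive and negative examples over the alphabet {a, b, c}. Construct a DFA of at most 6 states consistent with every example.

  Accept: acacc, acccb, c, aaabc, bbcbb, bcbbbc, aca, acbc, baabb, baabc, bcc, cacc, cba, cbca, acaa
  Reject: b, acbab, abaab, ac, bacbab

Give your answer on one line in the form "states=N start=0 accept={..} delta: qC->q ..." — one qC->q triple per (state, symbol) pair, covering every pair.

states=6 start=0 accept={1,2,4,5} delta: 0a->1 0b->0 0c->2 1a->1 1b->2 1c->3 2a->3 2b->4 2c->1 3a->5 3b->3 3c->2 4a->1 4b->1 4c->0 5a->1 5b->0 5c->0

Grow the machine one transition at a time. Run the examples from 0; the earliest place one falls off (shortest prefix, ties alphabetical) gets sent to the lowest-numbered state that keeps every Accept/Reject pair distinguishable — a pair clashes when both reach the same state with identical unread suffix — and to a fresh state only if none does.
a: 0a undefined. 0a->0: no, c/ac meet in 0 with "c" left. Open state 1: 0a->1.
b: 0b undefined. 0b->0: ok.
c: 0c undefined. 0c->0: no, c/b meet in 0. 0c->1: no, bcc/ac meet in 1 with "c" left. Open state 2: 0c->2.
aa: 1a undefined. 1a->0: no, baabb/b meet in 0. 1a->1: ok.
ab: 1b undefined. 1b->0: no, baabb/b meet in 0. 1b->1: no, aaabc/ac meet in 1 with "c" left. 1b->2: ok.
ac: 1c undefined. 1c->0: no, acacc/acbab meet in 2. 1c->1: no, acacc/ac meet in 1. 1c->2: no, c/ac meet in 2. Open state 3: 1c->3.
ca: 2a undefined. 2a->0: no, c/abaab meet in 2. 2a->1: no, c/abaab meet in 2. 2a->2: no, baabb/abaab meet in 2 with "b" left. 2a->3: ok.
cb: 2b undefined. 2b->0: no, bbcbb/b meet in 0. 2b->1: no, bcbbbc/ac meet in 3. 2b->2: no, cba/ac meet in 3. 2b->3: no, baabb/ac meet in 3. Open state 4: 2b->4.
aca: 3a undefined. 3a->0: no, aca/b meet in 0. 3a->1: no, c/abaab meet in 2. 3a->2: no, baabb/abaab meet in 4. 3a->3: no, aca/ac meet in 3. 3a->4: no, bbcbb/abaab meet in 4 with "b" left. Open state 5: 3a->5.
acb: 3b undefined. 3b->0: no, c/acbab meet in 2. 3b->1: no, c/acbab meet in 2. 3b->2: no, c/acbab meet in 2. 3b->3: ok.
acc: 3c undefined. 3c->0: no, acbc/b meet in 0. 3c->1: no, acccb/ac meet in 3. 3c->2: ok.
bcc: 2c undefined. 2c->0: no, acccb/b meet in 0. 2c->1: ok.
cba: 4a undefined. 4a->0: no, cba/b meet in 0. 4a->1: ok.
cbc: 4c undefined. 4c->0: ok.
acaa: 5a undefined. 5a->0: no, acaa/b meet in 0. 5a->1: ok.
acac: 5c undefined. 5c->0: ok.
bcbb: 4b undefined. 4b->0: no, bbcbb/b meet in 0. 4b->1: ok.
abaab: 5b undefined. 5b->0: ok.
All examples now run through 6 states with every (state, symbol) defined. Accept strings end in {1,2,4,5}, Reject strings end in {0,3}; accept={1,2,4,5}.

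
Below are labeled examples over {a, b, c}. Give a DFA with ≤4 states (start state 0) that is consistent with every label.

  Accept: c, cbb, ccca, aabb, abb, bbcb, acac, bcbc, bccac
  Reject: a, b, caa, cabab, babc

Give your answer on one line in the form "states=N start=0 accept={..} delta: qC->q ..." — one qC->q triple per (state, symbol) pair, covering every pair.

states=4 start=0 accept={2,3} delta: 0a->0 0b->1 0c->2 1a->0 1b->2 1c->1 2a->0 2b->1 2c->3 3a->2 3b->2 3c->3

State merging on the prefix tree: take the shortest (then alphabetical) example prefix whose next move is undefined and point that move at state 0, else 1, else 2, ...; a target is out if some Accept/Reject pair would then sit in one state with the same input left (inseparable). If every existing state is out, open a new one.
a: 0a undefined. 0a->0: ok.
b: 0b undefined. 0b->0: no, c/babc meet in 0 with "c" left. Open state 1: 0b->1.
c: 0c undefined. 0c->0: no, c/a meet in 0. 0c->1: no, c/b meet in 1. Open state 2: 0c->2.
ba: 1a undefined. 1a->0: ok.
bb: 1b undefined. 1b->0: no, aabb/a meet in 0. 1b->1: no, aabb/b meet in 1. 1b->2: ok.
bc: 1c undefined. 1c->0: no, bcbc/a meet in 0. 1c->1: ok.
ca: 2a undefined. 2a->0: ok.
cb: 2b undefined. 2b->0: no, cbb/b meet in 1. 2b->1: ok.
cc: 2c undefined. 2c->0: no, ccca/a meet in 0. 2c->1: no, ccca/a meet in 0. 2c->2: no, ccca/a meet in 0. Open state 3: 2c->3.
ccc: 3c undefined. 3c->0: no, ccca/a meet in 0. 3c->1: no, ccca/a meet in 0. 3c->2: no, ccca/a meet in 0. 3c->3: ok.
bbcb: 3b undefined. 3b->0: no, bbcb/a meet in 0. 3b->1: no, bbcb/b meet in 1. 3b->2: ok.
ccca: 3a undefined. 3a->0: no, ccca/a meet in 0. 3a->1: no, ccca/b meet in 1. 3a->2: ok.
All examples now run through 4 states with every (state, symbol) defined. Accept strings end in {2,3}, Reject strings end in {0,1}; accept={2,3}.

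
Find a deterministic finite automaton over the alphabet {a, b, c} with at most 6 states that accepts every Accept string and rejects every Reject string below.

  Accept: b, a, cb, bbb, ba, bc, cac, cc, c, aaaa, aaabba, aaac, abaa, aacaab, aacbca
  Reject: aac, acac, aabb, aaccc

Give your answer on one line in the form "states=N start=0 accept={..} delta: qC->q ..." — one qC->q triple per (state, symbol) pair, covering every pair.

states=4 start=0 accept={0,1,2} delta: 0a->1 0b->0 0c->0 1a->2 1b->0 1c->1 2a->0 2b->3 2c->3 3a->0 3b->3 3c->2

Grow the machine one transition at a time. Run the examples from 0; the earliest place one falls off (shortest prefix, ties alphabetical) gets sent to the lowest-numbered state that keeps every Accept/Reject pair distinguishable — a pair clashes when both reach the same state with identical unread suffix — and to a fresh state only if none does.
a: 0a undefined. 0a->0: no, cac/acac meet in 0 with "cac" left. Open state 1: 0a->1.
b: 0b undefined. 0b->0: ok.
c: 0c undefined. 0c->0: ok.
aa: 1a undefined. 1a->0: no, b/aac meet in 0. 1a->1: no, cac/aac meet in 1 with "c" left. Open state 2: 1a->2.
ab: 1b undefined. 1b->0: ok.
ac: 1c undefined. 1c->0: no, b/acac meet in 0. 1c->1: ok.
aaa: 2a undefined. 2a->0: ok.
aab: 2b undefined. 2b->0: no, b/aabb meet in 0. 2b->1: no, b/aabb meet in 0. 2b->2: no, abaa/aabb meet in 2. Open state 3: 2b->3.
aac: 2c undefined. 2c->0: no, b/aac meet in 0. 2c->1: no, a/aac meet in 1. 2c->2: no, abaa/aac meet in 2. 2c->3: ok.
aabb: 3b undefined. 3b->0: no, b/aabb meet in 0. 3b->1: no, a/aabb meet in 1. 3b->2: no, abaa/aabb meet in 2. 3b->3: ok.
aaca: 3a undefined. 3a->0: ok.
aacc: 3c undefined. 3c->0: no, b/aaccc meet in 0. 3c->1: no, a/aaccc meet in 1. 3c->2: ok.
All examples now run through 4 states with every (state, symbol) defined. Accept strings end in {0,1,2}, Reject strings end in {3}; accept={0,1,2}.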